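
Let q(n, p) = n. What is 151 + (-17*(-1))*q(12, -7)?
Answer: 355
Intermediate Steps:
151 + (-17*(-1))*q(12, -7) = 151 - 17*(-1)*12 = 151 + 17*12 = 151 + 204 = 355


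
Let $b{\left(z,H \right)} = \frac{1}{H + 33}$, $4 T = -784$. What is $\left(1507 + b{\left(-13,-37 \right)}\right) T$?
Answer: $-295323$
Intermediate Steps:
$T = -196$ ($T = \frac{1}{4} \left(-784\right) = -196$)
$b{\left(z,H \right)} = \frac{1}{33 + H}$
$\left(1507 + b{\left(-13,-37 \right)}\right) T = \left(1507 + \frac{1}{33 - 37}\right) \left(-196\right) = \left(1507 + \frac{1}{-4}\right) \left(-196\right) = \left(1507 - \frac{1}{4}\right) \left(-196\right) = \frac{6027}{4} \left(-196\right) = -295323$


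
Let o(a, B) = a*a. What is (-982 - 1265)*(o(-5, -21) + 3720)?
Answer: -8415015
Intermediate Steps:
o(a, B) = a**2
(-982 - 1265)*(o(-5, -21) + 3720) = (-982 - 1265)*((-5)**2 + 3720) = -2247*(25 + 3720) = -2247*3745 = -8415015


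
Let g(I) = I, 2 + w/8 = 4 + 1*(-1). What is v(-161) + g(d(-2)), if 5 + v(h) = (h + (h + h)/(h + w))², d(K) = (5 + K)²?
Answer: 591118357/23409 ≈ 25252.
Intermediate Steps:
w = 8 (w = -16 + 8*(4 + 1*(-1)) = -16 + 8*(4 - 1) = -16 + 8*3 = -16 + 24 = 8)
v(h) = -5 + (h + 2*h/(8 + h))² (v(h) = -5 + (h + (h + h)/(h + 8))² = -5 + (h + (2*h)/(8 + h))² = -5 + (h + 2*h/(8 + h))²)
v(-161) + g(d(-2)) = (-5 + (-161)²*(10 - 161)²/(8 - 161)²) + (5 - 2)² = (-5 + 25921*(-151)²/(-153)²) + 3² = (-5 + 25921*(1/23409)*22801) + 9 = (-5 + 591024721/23409) + 9 = 590907676/23409 + 9 = 591118357/23409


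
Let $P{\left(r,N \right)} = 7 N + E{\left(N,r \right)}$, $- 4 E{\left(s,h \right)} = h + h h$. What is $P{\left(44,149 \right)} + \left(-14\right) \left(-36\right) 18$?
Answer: $9620$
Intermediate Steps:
$E{\left(s,h \right)} = - \frac{h}{4} - \frac{h^{2}}{4}$ ($E{\left(s,h \right)} = - \frac{h + h h}{4} = - \frac{h + h^{2}}{4} = - \frac{h}{4} - \frac{h^{2}}{4}$)
$P{\left(r,N \right)} = 7 N - \frac{r \left(1 + r\right)}{4}$
$P{\left(44,149 \right)} + \left(-14\right) \left(-36\right) 18 = \left(7 \cdot 149 - 11 \left(1 + 44\right)\right) + \left(-14\right) \left(-36\right) 18 = \left(1043 - 11 \cdot 45\right) + 504 \cdot 18 = \left(1043 - 495\right) + 9072 = 548 + 9072 = 9620$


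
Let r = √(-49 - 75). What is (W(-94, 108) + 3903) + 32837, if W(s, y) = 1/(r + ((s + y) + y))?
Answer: 275697021/7504 - I*√31/7504 ≈ 36740.0 - 0.00074197*I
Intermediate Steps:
r = 2*I*√31 (r = √(-124) = 2*I*√31 ≈ 11.136*I)
W(s, y) = 1/(s + 2*y + 2*I*√31) (W(s, y) = 1/(2*I*√31 + ((s + y) + y)) = 1/(2*I*√31 + (s + 2*y)) = 1/(s + 2*y + 2*I*√31))
(W(-94, 108) + 3903) + 32837 = (1/(-94 + 2*108 + 2*I*√31) + 3903) + 32837 = (1/(-94 + 216 + 2*I*√31) + 3903) + 32837 = (1/(122 + 2*I*√31) + 3903) + 32837 = (3903 + 1/(122 + 2*I*√31)) + 32837 = 36740 + 1/(122 + 2*I*√31)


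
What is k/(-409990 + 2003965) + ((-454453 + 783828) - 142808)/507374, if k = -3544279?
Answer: -1500891879521/808741471650 ≈ -1.8558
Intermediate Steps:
k/(-409990 + 2003965) + ((-454453 + 783828) - 142808)/507374 = -3544279/(-409990 + 2003965) + ((-454453 + 783828) - 142808)/507374 = -3544279/1593975 + (329375 - 142808)*(1/507374) = -3544279*1/1593975 + 186567*(1/507374) = -3544279/1593975 + 186567/507374 = -1500891879521/808741471650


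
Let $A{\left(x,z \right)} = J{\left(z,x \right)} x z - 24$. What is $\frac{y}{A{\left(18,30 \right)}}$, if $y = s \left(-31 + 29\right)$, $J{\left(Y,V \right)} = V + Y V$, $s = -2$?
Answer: $\frac{1}{75324} \approx 1.3276 \cdot 10^{-5}$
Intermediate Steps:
$J{\left(Y,V \right)} = V + V Y$
$A{\left(x,z \right)} = -24 + z x^{2} \left(1 + z\right)$ ($A{\left(x,z \right)} = x \left(1 + z\right) x z - 24 = x^{2} \left(1 + z\right) z - 24 = z x^{2} \left(1 + z\right) - 24 = -24 + z x^{2} \left(1 + z\right)$)
$y = 4$ ($y = - 2 \left(-31 + 29\right) = \left(-2\right) \left(-2\right) = 4$)
$\frac{y}{A{\left(18,30 \right)}} = \frac{4}{-24 + 30 \cdot 18^{2} \left(1 + 30\right)} = \frac{4}{-24 + 30 \cdot 324 \cdot 31} = \frac{4}{-24 + 301320} = \frac{4}{301296} = 4 \cdot \frac{1}{301296} = \frac{1}{75324}$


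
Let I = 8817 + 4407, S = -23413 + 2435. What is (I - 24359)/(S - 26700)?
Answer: 11135/47678 ≈ 0.23355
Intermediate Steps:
S = -20978
I = 13224
(I - 24359)/(S - 26700) = (13224 - 24359)/(-20978 - 26700) = -11135/(-47678) = -11135*(-1/47678) = 11135/47678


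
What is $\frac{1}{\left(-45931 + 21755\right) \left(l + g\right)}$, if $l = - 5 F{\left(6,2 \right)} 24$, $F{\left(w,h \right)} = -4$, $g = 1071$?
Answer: $- \frac{1}{37496976} \approx -2.6669 \cdot 10^{-8}$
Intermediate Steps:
$l = 480$ ($l = \left(-5\right) \left(-4\right) 24 = 20 \cdot 24 = 480$)
$\frac{1}{\left(-45931 + 21755\right) \left(l + g\right)} = \frac{1}{\left(-45931 + 21755\right) \left(480 + 1071\right)} = \frac{1}{\left(-24176\right) 1551} = \frac{1}{-37496976} = - \frac{1}{37496976}$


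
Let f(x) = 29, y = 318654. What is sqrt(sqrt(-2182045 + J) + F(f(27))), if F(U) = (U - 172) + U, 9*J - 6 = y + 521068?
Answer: sqrt(-1026 + 3*I*sqrt(18798677))/3 ≈ 25.843 + 27.962*I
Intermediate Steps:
J = 839728/9 (J = 2/3 + (318654 + 521068)/9 = 2/3 + (1/9)*839722 = 2/3 + 839722/9 = 839728/9 ≈ 93303.)
F(U) = -172 + 2*U (F(U) = (-172 + U) + U = -172 + 2*U)
sqrt(sqrt(-2182045 + J) + F(f(27))) = sqrt(sqrt(-2182045 + 839728/9) + (-172 + 2*29)) = sqrt(sqrt(-18798677/9) + (-172 + 58)) = sqrt(I*sqrt(18798677)/3 - 114) = sqrt(-114 + I*sqrt(18798677)/3)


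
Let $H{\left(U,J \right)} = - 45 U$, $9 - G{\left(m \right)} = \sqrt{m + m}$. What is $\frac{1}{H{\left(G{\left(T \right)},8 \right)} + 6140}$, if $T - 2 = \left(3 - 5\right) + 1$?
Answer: $\frac{1147}{6577235} - \frac{9 \sqrt{2}}{6577235} \approx 0.00017245$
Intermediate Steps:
$T = 1$ ($T = 2 + \left(\left(3 - 5\right) + 1\right) = 2 + \left(-2 + 1\right) = 2 - 1 = 1$)
$G{\left(m \right)} = 9 - \sqrt{2} \sqrt{m}$ ($G{\left(m \right)} = 9 - \sqrt{m + m} = 9 - \sqrt{2 m} = 9 - \sqrt{2} \sqrt{m}$)
$\frac{1}{H{\left(G{\left(T \right)},8 \right)} + 6140} = \frac{1}{- 45 \left(9 - \sqrt{2} \sqrt{1}\right) + 6140} = \frac{1}{- 45 \left(9 - \sqrt{2} \cdot 1\right) + 6140} = \frac{1}{- 45 \left(9 - \sqrt{2}\right) + 6140} = \frac{1}{\left(-405 + 45 \sqrt{2}\right) + 6140} = \frac{1}{5735 + 45 \sqrt{2}}$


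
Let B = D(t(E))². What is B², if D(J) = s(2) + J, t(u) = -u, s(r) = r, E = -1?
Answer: 81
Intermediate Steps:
D(J) = 2 + J
B = 9 (B = (2 - 1*(-1))² = (2 + 1)² = 3² = 9)
B² = 9² = 81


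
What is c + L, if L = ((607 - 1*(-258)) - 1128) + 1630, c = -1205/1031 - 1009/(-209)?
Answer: 295348227/215479 ≈ 1370.7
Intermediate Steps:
c = 788434/215479 (c = -1205*1/1031 - 1009*(-1/209) = -1205/1031 + 1009/209 = 788434/215479 ≈ 3.6590)
L = 1367 (L = ((607 + 258) - 1128) + 1630 = (865 - 1128) + 1630 = -263 + 1630 = 1367)
c + L = 788434/215479 + 1367 = 295348227/215479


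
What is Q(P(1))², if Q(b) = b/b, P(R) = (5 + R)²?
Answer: 1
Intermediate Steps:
Q(b) = 1
Q(P(1))² = 1² = 1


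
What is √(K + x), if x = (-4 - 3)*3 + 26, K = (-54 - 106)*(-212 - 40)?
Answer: 5*√1613 ≈ 200.81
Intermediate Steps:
K = 40320 (K = -160*(-252) = 40320)
x = 5 (x = -7*3 + 26 = -21 + 26 = 5)
√(K + x) = √(40320 + 5) = √40325 = 5*√1613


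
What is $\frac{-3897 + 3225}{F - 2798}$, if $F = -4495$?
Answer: $\frac{224}{2431} \approx 0.092143$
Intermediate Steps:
$\frac{-3897 + 3225}{F - 2798} = \frac{-3897 + 3225}{-4495 - 2798} = - \frac{672}{-7293} = \left(-672\right) \left(- \frac{1}{7293}\right) = \frac{224}{2431}$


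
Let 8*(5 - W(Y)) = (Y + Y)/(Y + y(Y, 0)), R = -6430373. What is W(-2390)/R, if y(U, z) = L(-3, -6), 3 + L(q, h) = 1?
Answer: -22725/30762904432 ≈ -7.3871e-7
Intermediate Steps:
L(q, h) = -2 (L(q, h) = -3 + 1 = -2)
y(U, z) = -2
W(Y) = 5 - Y/(4*(-2 + Y)) (W(Y) = 5 - (Y + Y)/(8*(Y - 2)) = 5 - 2*Y/(8*(-2 + Y)) = 5 - Y/(4*(-2 + Y)))
W(-2390)/R = ((-40 + 19*(-2390))/(4*(-2 - 2390)))/(-6430373) = ((¼)*(-40 - 45410)/(-2392))*(-1/6430373) = ((¼)*(-1/2392)*(-45450))*(-1/6430373) = (22725/4784)*(-1/6430373) = -22725/30762904432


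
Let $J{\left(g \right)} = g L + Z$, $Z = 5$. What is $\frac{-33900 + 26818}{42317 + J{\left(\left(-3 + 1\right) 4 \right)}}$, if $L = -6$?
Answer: $- \frac{3541}{21185} \approx -0.16715$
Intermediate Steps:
$J{\left(g \right)} = 5 - 6 g$ ($J{\left(g \right)} = g \left(-6\right) + 5 = - 6 g + 5 = 5 - 6 g$)
$\frac{-33900 + 26818}{42317 + J{\left(\left(-3 + 1\right) 4 \right)}} = \frac{-33900 + 26818}{42317 - \left(-5 + 6 \left(-3 + 1\right) 4\right)} = - \frac{7082}{42317 - \left(-5 + 6 \left(\left(-2\right) 4\right)\right)} = - \frac{7082}{42317 + \left(5 - -48\right)} = - \frac{7082}{42317 + \left(5 + 48\right)} = - \frac{7082}{42317 + 53} = - \frac{7082}{42370} = \left(-7082\right) \frac{1}{42370} = - \frac{3541}{21185}$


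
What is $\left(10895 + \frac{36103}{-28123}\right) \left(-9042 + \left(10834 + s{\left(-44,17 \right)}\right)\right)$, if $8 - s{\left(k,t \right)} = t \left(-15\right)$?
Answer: $\frac{629577983010}{28123} \approx 2.2387 \cdot 10^{7}$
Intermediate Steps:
$s{\left(k,t \right)} = 8 + 15 t$ ($s{\left(k,t \right)} = 8 - t \left(-15\right) = 8 - - 15 t = 8 + 15 t$)
$\left(10895 + \frac{36103}{-28123}\right) \left(-9042 + \left(10834 + s{\left(-44,17 \right)}\right)\right) = \left(10895 + \frac{36103}{-28123}\right) \left(-9042 + \left(10834 + \left(8 + 15 \cdot 17\right)\right)\right) = \left(10895 + 36103 \left(- \frac{1}{28123}\right)\right) \left(-9042 + \left(10834 + \left(8 + 255\right)\right)\right) = \left(10895 - \frac{36103}{28123}\right) \left(-9042 + \left(10834 + 263\right)\right) = \frac{306363982 \left(-9042 + 11097\right)}{28123} = \frac{306363982}{28123} \cdot 2055 = \frac{629577983010}{28123}$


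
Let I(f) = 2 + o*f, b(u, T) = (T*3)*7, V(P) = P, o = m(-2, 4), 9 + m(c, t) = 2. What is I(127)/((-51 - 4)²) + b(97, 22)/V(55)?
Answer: 24523/3025 ≈ 8.1068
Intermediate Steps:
m(c, t) = -7 (m(c, t) = -9 + 2 = -7)
o = -7
b(u, T) = 21*T (b(u, T) = (3*T)*7 = 21*T)
I(f) = 2 - 7*f
I(127)/((-51 - 4)²) + b(97, 22)/V(55) = (2 - 7*127)/((-51 - 4)²) + (21*22)/55 = (2 - 889)/((-55)²) + 462*(1/55) = -887/3025 + 42/5 = 24523/3025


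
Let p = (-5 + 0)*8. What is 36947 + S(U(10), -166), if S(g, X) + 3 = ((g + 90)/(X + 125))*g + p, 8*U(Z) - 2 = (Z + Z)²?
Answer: 24096263/656 ≈ 36732.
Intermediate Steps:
p = -40 (p = -5*8 = -40)
U(Z) = ¼ + Z²/2 (U(Z) = ¼ + (Z + Z)²/8 = ¼ + (2*Z)²/8 = ¼ + (4*Z²)/8 = ¼ + Z²/2)
S(g, X) = -43 + g*(90 + g)/(125 + X) (S(g, X) = -3 + (((g + 90)/(X + 125))*g - 40) = -3 + (((90 + g)/(125 + X))*g - 40) = -3 + (g*(90 + g)/(125 + X) - 40) = -3 + (-40 + g*(90 + g)/(125 + X)) = -43 + g*(90 + g)/(125 + X))
36947 + S(U(10), -166) = 36947 + (-5375 + (¼ + (½)*10²)² - 43*(-166) + 90*(¼ + (½)*10²))/(125 - 166) = 36947 + (-5375 + (¼ + (½)*100)² + 7138 + 90*(¼ + (½)*100))/(-41) = 36947 - (-5375 + (¼ + 50)² + 7138 + 90*(¼ + 50))/41 = 36947 - (-5375 + (201/4)² + 7138 + 90*(201/4))/41 = 36947 - (-5375 + 40401/16 + 7138 + 9045/2)/41 = 36947 - 1/41*140969/16 = 36947 - 140969/656 = 24096263/656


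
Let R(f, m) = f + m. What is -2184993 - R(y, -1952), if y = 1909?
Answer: -2184950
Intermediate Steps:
-2184993 - R(y, -1952) = -2184993 - (1909 - 1952) = -2184993 - 1*(-43) = -2184993 + 43 = -2184950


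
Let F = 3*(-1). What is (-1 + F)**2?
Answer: 16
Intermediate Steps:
F = -3
(-1 + F)**2 = (-1 - 3)**2 = (-4)**2 = 16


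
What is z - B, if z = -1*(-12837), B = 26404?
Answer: -13567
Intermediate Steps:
z = 12837
z - B = 12837 - 1*26404 = 12837 - 26404 = -13567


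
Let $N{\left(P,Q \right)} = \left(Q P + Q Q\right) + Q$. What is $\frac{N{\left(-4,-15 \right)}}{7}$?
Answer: $\frac{270}{7} \approx 38.571$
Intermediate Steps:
$N{\left(P,Q \right)} = Q + Q^{2} + P Q$ ($N{\left(P,Q \right)} = \left(P Q + Q^{2}\right) + Q = \left(Q^{2} + P Q\right) + Q = Q + Q^{2} + P Q$)
$\frac{N{\left(-4,-15 \right)}}{7} = \frac{\left(-15\right) \left(1 - 4 - 15\right)}{7} = \frac{\left(-15\right) \left(-18\right)}{7} = \frac{1}{7} \cdot 270 = \frac{270}{7}$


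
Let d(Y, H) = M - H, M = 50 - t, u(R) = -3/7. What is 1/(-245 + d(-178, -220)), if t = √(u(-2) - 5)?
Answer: 175/4413 + I*√266/4413 ≈ 0.039656 + 0.0036958*I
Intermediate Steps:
u(R) = -3/7 (u(R) = -3*⅐ = -3/7)
t = I*√266/7 (t = √(-3/7 - 5) = √(-38/7) = I*√266/7 ≈ 2.3299*I)
M = 50 - I*√266/7 ≈ 50.0 - 2.3299*I
d(Y, H) = 50 - H - I*√266/7 (d(Y, H) = (50 - I*√266/7) - H = 50 - H - I*√266/7)
1/(-245 + d(-178, -220)) = 1/(-245 + (50 - 1*(-220) - I*√266/7)) = 1/(-245 + (50 + 220 - I*√266/7)) = 1/(-245 + (270 - I*√266/7)) = 1/(25 - I*√266/7)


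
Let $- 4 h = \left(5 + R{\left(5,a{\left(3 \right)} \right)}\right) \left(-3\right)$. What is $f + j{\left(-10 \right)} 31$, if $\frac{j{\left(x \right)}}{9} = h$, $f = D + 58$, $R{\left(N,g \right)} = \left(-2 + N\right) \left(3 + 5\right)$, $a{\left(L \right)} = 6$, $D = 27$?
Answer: $\frac{24613}{4} \approx 6153.3$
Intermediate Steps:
$R{\left(N,g \right)} = -16 + 8 N$ ($R{\left(N,g \right)} = \left(-2 + N\right) 8 = -16 + 8 N$)
$f = 85$ ($f = 27 + 58 = 85$)
$h = \frac{87}{4}$ ($h = - \frac{\left(5 + \left(-16 + 8 \cdot 5\right)\right) \left(-3\right)}{4} = - \frac{\left(5 + \left(-16 + 40\right)\right) \left(-3\right)}{4} = - \frac{\left(5 + 24\right) \left(-3\right)}{4} = - \frac{29 \left(-3\right)}{4} = \left(- \frac{1}{4}\right) \left(-87\right) = \frac{87}{4} \approx 21.75$)
$j{\left(x \right)} = \frac{783}{4}$ ($j{\left(x \right)} = 9 \cdot \frac{87}{4} = \frac{783}{4}$)
$f + j{\left(-10 \right)} 31 = 85 + \frac{783}{4} \cdot 31 = 85 + \frac{24273}{4} = \frac{24613}{4}$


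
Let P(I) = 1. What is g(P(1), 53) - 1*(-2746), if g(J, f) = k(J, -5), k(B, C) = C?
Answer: 2741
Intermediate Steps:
g(J, f) = -5
g(P(1), 53) - 1*(-2746) = -5 - 1*(-2746) = -5 + 2746 = 2741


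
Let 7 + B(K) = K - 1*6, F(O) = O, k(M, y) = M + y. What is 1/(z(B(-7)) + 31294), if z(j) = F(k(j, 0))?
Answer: 1/31274 ≈ 3.1975e-5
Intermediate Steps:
B(K) = -13 + K (B(K) = -7 + (K - 1*6) = -7 + (K - 6) = -7 + (-6 + K) = -13 + K)
z(j) = j (z(j) = j + 0 = j)
1/(z(B(-7)) + 31294) = 1/((-13 - 7) + 31294) = 1/(-20 + 31294) = 1/31274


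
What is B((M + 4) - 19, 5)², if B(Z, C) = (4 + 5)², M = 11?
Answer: 6561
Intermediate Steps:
B(Z, C) = 81 (B(Z, C) = 9² = 81)
B((M + 4) - 19, 5)² = 81² = 6561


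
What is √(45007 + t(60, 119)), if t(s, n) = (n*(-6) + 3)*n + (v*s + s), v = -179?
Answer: I*√50282 ≈ 224.24*I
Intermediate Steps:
t(s, n) = -178*s + n*(3 - 6*n) (t(s, n) = (n*(-6) + 3)*n + (-179*s + s) = (-6*n + 3)*n - 178*s = (3 - 6*n)*n - 178*s = n*(3 - 6*n) - 178*s = -178*s + n*(3 - 6*n))
√(45007 + t(60, 119)) = √(45007 + (-178*60 - 6*119² + 3*119)) = √(45007 + (-10680 - 6*14161 + 357)) = √(45007 + (-10680 - 84966 + 357)) = √(45007 - 95289) = √(-50282) = I*√50282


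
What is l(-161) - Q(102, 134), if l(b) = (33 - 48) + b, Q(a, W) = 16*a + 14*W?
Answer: -3684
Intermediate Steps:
Q(a, W) = 14*W + 16*a
l(b) = -15 + b
l(-161) - Q(102, 134) = (-15 - 161) - (14*134 + 16*102) = -176 - (1876 + 1632) = -176 - 1*3508 = -176 - 3508 = -3684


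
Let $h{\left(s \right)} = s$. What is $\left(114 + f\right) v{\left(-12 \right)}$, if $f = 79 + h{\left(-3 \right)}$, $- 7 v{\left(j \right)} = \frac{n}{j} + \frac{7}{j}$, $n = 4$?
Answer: $\frac{1045}{42} \approx 24.881$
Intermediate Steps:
$v{\left(j \right)} = - \frac{11}{7 j}$ ($v{\left(j \right)} = - \frac{\frac{4}{j} + \frac{7}{j}}{7} = - \frac{11 \frac{1}{j}}{7} = - \frac{11}{7 j}$)
$f = 76$ ($f = 79 - 3 = 76$)
$\left(114 + f\right) v{\left(-12 \right)} = \left(114 + 76\right) \left(- \frac{11}{7 \left(-12\right)}\right) = 190 \left(\left(- \frac{11}{7}\right) \left(- \frac{1}{12}\right)\right) = 190 \cdot \frac{11}{84} = \frac{1045}{42}$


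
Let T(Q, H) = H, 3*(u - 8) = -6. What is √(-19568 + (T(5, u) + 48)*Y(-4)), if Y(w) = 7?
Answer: I*√19190 ≈ 138.53*I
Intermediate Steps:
u = 6 (u = 8 + (⅓)*(-6) = 8 - 2 = 6)
√(-19568 + (T(5, u) + 48)*Y(-4)) = √(-19568 + (6 + 48)*7) = √(-19568 + 54*7) = √(-19568 + 378) = √(-19190) = I*√19190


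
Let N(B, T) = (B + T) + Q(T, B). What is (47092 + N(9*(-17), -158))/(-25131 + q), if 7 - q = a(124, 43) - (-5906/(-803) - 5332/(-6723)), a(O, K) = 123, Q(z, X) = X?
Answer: -251724475332/136253683909 ≈ -1.8475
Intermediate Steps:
N(B, T) = T + 2*B (N(B, T) = (B + T) + B = T + 2*B)
q = -582246370/5398569 (q = 7 - (123 - (-5906/(-803) - 5332/(-6723))) = 7 - (123 - (-5906*(-1/803) - 5332*(-1/6723))) = 7 - (123 - (5906/803 + 5332/6723)) = 7 - (123 - 1*43987634/5398569) = 7 - (123 - 43987634/5398569) = 7 - 1*620036353/5398569 = 7 - 620036353/5398569 = -582246370/5398569 ≈ -107.85)
(47092 + N(9*(-17), -158))/(-25131 + q) = (47092 + (-158 + 2*(9*(-17))))/(-25131 - 582246370/5398569) = (47092 + (-158 + 2*(-153)))/(-136253683909/5398569) = (47092 + (-158 - 306))*(-5398569/136253683909) = (47092 - 464)*(-5398569/136253683909) = 46628*(-5398569/136253683909) = -251724475332/136253683909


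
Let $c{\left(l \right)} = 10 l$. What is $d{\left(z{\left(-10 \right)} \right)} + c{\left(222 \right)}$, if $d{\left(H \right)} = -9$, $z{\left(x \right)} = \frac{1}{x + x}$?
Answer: $2211$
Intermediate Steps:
$z{\left(x \right)} = \frac{1}{2 x}$
$d{\left(z{\left(-10 \right)} \right)} + c{\left(222 \right)} = -9 + 10 \cdot 222 = -9 + 2220 = 2211$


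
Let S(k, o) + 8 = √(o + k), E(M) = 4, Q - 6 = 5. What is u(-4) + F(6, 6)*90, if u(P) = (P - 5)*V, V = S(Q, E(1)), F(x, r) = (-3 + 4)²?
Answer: 162 - 9*√15 ≈ 127.14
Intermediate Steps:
Q = 11 (Q = 6 + 5 = 11)
F(x, r) = 1 (F(x, r) = 1² = 1)
S(k, o) = -8 + √(k + o) (S(k, o) = -8 + √(o + k) = -8 + √(k + o))
V = -8 + √15 (V = -8 + √(11 + 4) = -8 + √15 ≈ -4.1270)
u(P) = (-8 + √15)*(-5 + P) (u(P) = (P - 5)*(-8 + √15) = (-5 + P)*(-8 + √15) = (-8 + √15)*(-5 + P))
u(-4) + F(6, 6)*90 = -(-5 - 4)*(8 - √15) + 1*90 = -1*(-9)*(8 - √15) + 90 = (72 - 9*√15) + 90 = 162 - 9*√15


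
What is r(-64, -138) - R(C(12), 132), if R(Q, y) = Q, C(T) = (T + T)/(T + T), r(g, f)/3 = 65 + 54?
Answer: 356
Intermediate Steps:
r(g, f) = 357 (r(g, f) = 3*(65 + 54) = 3*119 = 357)
C(T) = 1 (C(T) = (2*T)/((2*T)) = (2*T)*(1/(2*T)) = 1)
r(-64, -138) - R(C(12), 132) = 357 - 1*1 = 357 - 1 = 356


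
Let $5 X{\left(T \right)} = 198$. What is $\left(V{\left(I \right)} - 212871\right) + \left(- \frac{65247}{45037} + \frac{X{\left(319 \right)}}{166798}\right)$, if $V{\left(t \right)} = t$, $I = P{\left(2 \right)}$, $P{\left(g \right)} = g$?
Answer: $- \frac{3997750409109337}{18780203815} \approx -2.1287 \cdot 10^{5}$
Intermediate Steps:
$I = 2$
$X{\left(T \right)} = \frac{198}{5}$ ($X{\left(T \right)} = \frac{1}{5} \cdot 198 = \frac{198}{5}$)
$\left(V{\left(I \right)} - 212871\right) + \left(- \frac{65247}{45037} + \frac{X{\left(319 \right)}}{166798}\right) = \left(2 - 212871\right) + \left(- \frac{65247}{45037} + \frac{198}{5 \cdot 166798}\right) = -212869 + \left(\left(-65247\right) \frac{1}{45037} + \frac{198}{5} \cdot \frac{1}{166798}\right) = -212869 + \left(- \frac{65247}{45037} + \frac{99}{416995}\right) = -212869 - \frac{27203214102}{18780203815} = - \frac{3997750409109337}{18780203815}$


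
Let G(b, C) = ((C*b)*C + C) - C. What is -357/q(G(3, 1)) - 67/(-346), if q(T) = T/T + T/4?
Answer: -70517/346 ≈ -203.81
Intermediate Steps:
G(b, C) = b*C² (G(b, C) = (b*C² + C) - C = (C + b*C²) - C = b*C²)
q(T) = 1 + T/4 (q(T) = 1 + T*(¼) = 1 + T/4)
-357/q(G(3, 1)) - 67/(-346) = -357/(1 + (3*1²)/4) - 67/(-346) = -357/(1 + (3*1)/4) - 67*(-1/346) = -357/(1 + (¼)*3) + 67/346 = -357/(1 + ¾) + 67/346 = -357/7/4 + 67/346 = -357*4/7 + 67/346 = -204 + 67/346 = -70517/346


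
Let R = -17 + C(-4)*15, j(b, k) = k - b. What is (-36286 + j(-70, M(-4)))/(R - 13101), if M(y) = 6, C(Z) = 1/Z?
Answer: 144840/52487 ≈ 2.7595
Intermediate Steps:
R = -83/4 (R = -17 + 15/(-4) = -17 - ¼*15 = -17 - 15/4 = -83/4 ≈ -20.750)
(-36286 + j(-70, M(-4)))/(R - 13101) = (-36286 + (6 - 1*(-70)))/(-83/4 - 13101) = (-36286 + (6 + 70))/(-52487/4) = (-36286 + 76)*(-4/52487) = -36210*(-4/52487) = 144840/52487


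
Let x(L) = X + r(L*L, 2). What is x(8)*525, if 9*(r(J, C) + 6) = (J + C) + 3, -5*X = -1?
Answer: 980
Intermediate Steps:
X = ⅕ (X = -⅕*(-1) = ⅕ ≈ 0.20000)
r(J, C) = -17/3 + C/9 + J/9 (r(J, C) = -6 + ((J + C) + 3)/9 = -6 + ((C + J) + 3)/9 = -6 + (3 + C + J)/9 = -6 + (⅓ + C/9 + J/9) = -17/3 + C/9 + J/9)
x(L) = -236/45 + L²/9 (x(L) = ⅕ + (-17/3 + (⅑)*2 + (L*L)/9) = ⅕ + (-17/3 + 2/9 + L²/9) = ⅕ + (-49/9 + L²/9) = -236/45 + L²/9)
x(8)*525 = (-236/45 + (⅑)*8²)*525 = (-236/45 + (⅑)*64)*525 = (-236/45 + 64/9)*525 = (28/15)*525 = 980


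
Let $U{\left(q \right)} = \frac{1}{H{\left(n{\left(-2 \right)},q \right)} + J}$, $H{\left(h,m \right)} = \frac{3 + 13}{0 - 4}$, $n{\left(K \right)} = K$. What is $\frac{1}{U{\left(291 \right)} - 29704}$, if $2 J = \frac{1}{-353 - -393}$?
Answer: $- \frac{319}{9475656} \approx -3.3665 \cdot 10^{-5}$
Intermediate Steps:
$H{\left(h,m \right)} = -4$ ($H{\left(h,m \right)} = \frac{16}{-4} = 16 \left(- \frac{1}{4}\right) = -4$)
$J = \frac{1}{80}$ ($J = \frac{1}{2 \left(-353 - -393\right)} = \frac{1}{2 \left(-353 + 393\right)} = \frac{1}{2 \cdot 40} = \frac{1}{2} \cdot \frac{1}{40} = \frac{1}{80} \approx 0.0125$)
$U{\left(q \right)} = - \frac{80}{319}$ ($U{\left(q \right)} = \frac{1}{-4 + \frac{1}{80}} = \frac{1}{- \frac{319}{80}} = - \frac{80}{319}$)
$\frac{1}{U{\left(291 \right)} - 29704} = \frac{1}{- \frac{80}{319} - 29704} = \frac{1}{- \frac{9475656}{319}} = - \frac{319}{9475656}$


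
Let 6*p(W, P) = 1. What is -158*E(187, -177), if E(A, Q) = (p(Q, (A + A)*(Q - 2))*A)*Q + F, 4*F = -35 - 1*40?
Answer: 1749139/2 ≈ 8.7457e+5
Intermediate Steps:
p(W, P) = ⅙ (p(W, P) = (⅙)*1 = ⅙)
F = -75/4 (F = (-35 - 1*40)/4 = (-35 - 40)/4 = (¼)*(-75) = -75/4 ≈ -18.750)
E(A, Q) = -75/4 + A*Q/6 (E(A, Q) = (A/6)*Q - 75/4 = A*Q/6 - 75/4 = -75/4 + A*Q/6)
-158*E(187, -177) = -158*(-75/4 + (⅙)*187*(-177)) = -158*(-75/4 - 11033/2) = -158*(-22141/4) = 1749139/2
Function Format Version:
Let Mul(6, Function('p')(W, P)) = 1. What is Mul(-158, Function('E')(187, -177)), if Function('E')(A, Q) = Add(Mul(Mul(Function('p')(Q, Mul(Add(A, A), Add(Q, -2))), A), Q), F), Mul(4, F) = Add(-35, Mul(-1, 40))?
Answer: Rational(1749139, 2) ≈ 8.7457e+5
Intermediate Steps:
Function('p')(W, P) = Rational(1, 6) (Function('p')(W, P) = Mul(Rational(1, 6), 1) = Rational(1, 6))
F = Rational(-75, 4) (F = Mul(Rational(1, 4), Add(-35, Mul(-1, 40))) = Mul(Rational(1, 4), Add(-35, -40)) = Mul(Rational(1, 4), -75) = Rational(-75, 4) ≈ -18.750)
Function('E')(A, Q) = Add(Rational(-75, 4), Mul(Rational(1, 6), A, Q)) (Function('E')(A, Q) = Add(Mul(Mul(Rational(1, 6), A), Q), Rational(-75, 4)) = Add(Mul(Rational(1, 6), A, Q), Rational(-75, 4)) = Add(Rational(-75, 4), Mul(Rational(1, 6), A, Q)))
Mul(-158, Function('E')(187, -177)) = Mul(-158, Add(Rational(-75, 4), Mul(Rational(1, 6), 187, -177))) = Mul(-158, Add(Rational(-75, 4), Rational(-11033, 2))) = Mul(-158, Rational(-22141, 4)) = Rational(1749139, 2)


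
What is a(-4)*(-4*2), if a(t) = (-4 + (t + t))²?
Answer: -1152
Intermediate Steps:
a(t) = (-4 + 2*t)²
a(-4)*(-4*2) = (4*(-2 - 4)²)*(-4*2) = (4*(-6)²)*(-8) = (4*36)*(-8) = 144*(-8) = -1152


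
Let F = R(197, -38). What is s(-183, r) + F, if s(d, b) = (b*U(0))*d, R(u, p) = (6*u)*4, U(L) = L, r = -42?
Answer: 4728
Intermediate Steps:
R(u, p) = 24*u
F = 4728 (F = 24*197 = 4728)
s(d, b) = 0 (s(d, b) = (b*0)*d = 0*d = 0)
s(-183, r) + F = 0 + 4728 = 4728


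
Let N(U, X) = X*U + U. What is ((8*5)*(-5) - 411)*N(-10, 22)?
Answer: 140530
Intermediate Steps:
N(U, X) = U + U*X (N(U, X) = U*X + U = U + U*X)
((8*5)*(-5) - 411)*N(-10, 22) = ((8*5)*(-5) - 411)*(-10*(1 + 22)) = (40*(-5) - 411)*(-10*23) = (-200 - 411)*(-230) = -611*(-230) = 140530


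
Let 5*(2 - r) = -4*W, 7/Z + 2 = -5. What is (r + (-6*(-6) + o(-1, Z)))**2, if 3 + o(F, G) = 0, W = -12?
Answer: 16129/25 ≈ 645.16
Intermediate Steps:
Z = -1 (Z = 7/(-2 - 5) = 7/(-7) = 7*(-1/7) = -1)
o(F, G) = -3 (o(F, G) = -3 + 0 = -3)
r = -38/5 (r = 2 - (-4)*(-12)/5 = 2 - 1/5*48 = 2 - 48/5 = -38/5 ≈ -7.6000)
(r + (-6*(-6) + o(-1, Z)))**2 = (-38/5 + (-6*(-6) - 3))**2 = (-38/5 + (36 - 3))**2 = (-38/5 + 33)**2 = (127/5)**2 = 16129/25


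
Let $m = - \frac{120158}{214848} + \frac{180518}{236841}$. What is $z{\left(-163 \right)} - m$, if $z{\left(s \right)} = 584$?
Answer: $\frac{4951067744621}{8480802528} \approx 583.8$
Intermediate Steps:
$m = \frac{1720931731}{8480802528}$ ($m = \left(-120158\right) \frac{1}{214848} + 180518 \cdot \frac{1}{236841} = - \frac{60079}{107424} + \frac{180518}{236841} = \frac{1720931731}{8480802528} \approx 0.20292$)
$z{\left(-163 \right)} - m = 584 - \frac{1720931731}{8480802528} = \frac{4951067744621}{8480802528}$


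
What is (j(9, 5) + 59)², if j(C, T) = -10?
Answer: 2401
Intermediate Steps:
(j(9, 5) + 59)² = (-10 + 59)² = 49² = 2401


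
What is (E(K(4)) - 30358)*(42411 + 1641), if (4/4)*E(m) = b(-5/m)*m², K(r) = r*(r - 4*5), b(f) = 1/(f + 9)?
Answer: -765441120408/581 ≈ -1.3175e+9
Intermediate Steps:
b(f) = 1/(9 + f)
K(r) = r*(-20 + r) (K(r) = r*(r - 20) = r*(-20 + r))
E(m) = m²/(9 - 5/m)
(E(K(4)) - 30358)*(42411 + 1641) = ((4*(-20 + 4))³/(-5 + 9*(4*(-20 + 4))) - 30358)*(42411 + 1641) = ((4*(-16))³/(-5 + 9*(4*(-16))) - 30358)*44052 = ((-64)³/(-5 + 9*(-64)) - 30358)*44052 = (-262144/(-5 - 576) - 30358)*44052 = (-262144/(-581) - 30358)*44052 = (-262144*(-1/581) - 30358)*44052 = (262144/581 - 30358)*44052 = -17375854/581*44052 = -765441120408/581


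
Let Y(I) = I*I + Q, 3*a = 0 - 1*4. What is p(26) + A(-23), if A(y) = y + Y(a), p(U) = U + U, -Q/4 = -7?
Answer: 529/9 ≈ 58.778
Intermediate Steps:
Q = 28 (Q = -4*(-7) = 28)
a = -4/3 (a = (0 - 1*4)/3 = (0 - 4)/3 = (⅓)*(-4) = -4/3 ≈ -1.3333)
Y(I) = 28 + I² (Y(I) = I*I + 28 = I² + 28 = 28 + I²)
p(U) = 2*U
A(y) = 268/9 + y (A(y) = y + (28 + (-4/3)²) = y + (28 + 16/9) = y + 268/9 = 268/9 + y)
p(26) + A(-23) = 2*26 + (268/9 - 23) = 52 + 61/9 = 529/9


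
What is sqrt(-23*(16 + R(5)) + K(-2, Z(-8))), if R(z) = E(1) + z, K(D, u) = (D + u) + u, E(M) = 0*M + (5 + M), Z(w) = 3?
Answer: I*sqrt(617) ≈ 24.839*I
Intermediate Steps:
E(M) = 5 + M (E(M) = 0 + (5 + M) = 5 + M)
K(D, u) = D + 2*u
R(z) = 6 + z (R(z) = (5 + 1) + z = 6 + z)
sqrt(-23*(16 + R(5)) + K(-2, Z(-8))) = sqrt(-23*(16 + (6 + 5)) + (-2 + 2*3)) = sqrt(-23*(16 + 11) + (-2 + 6)) = sqrt(-23*27 + 4) = sqrt(-621 + 4) = sqrt(-617) = I*sqrt(617)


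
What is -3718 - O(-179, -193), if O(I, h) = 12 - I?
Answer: -3909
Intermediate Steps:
-3718 - O(-179, -193) = -3718 - (12 - 1*(-179)) = -3718 - (12 + 179) = -3718 - 1*191 = -3718 - 191 = -3909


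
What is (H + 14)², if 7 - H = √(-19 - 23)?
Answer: (21 - I*√42)² ≈ 399.0 - 272.19*I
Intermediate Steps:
H = 7 - I*√42 (H = 7 - √(-19 - 23) = 7 - √(-42) = 7 - I*√42 ≈ 7.0 - 6.4807*I)
(H + 14)² = ((7 - I*√42) + 14)² = (21 - I*√42)²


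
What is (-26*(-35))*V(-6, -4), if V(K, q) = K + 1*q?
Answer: -9100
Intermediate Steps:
V(K, q) = K + q
(-26*(-35))*V(-6, -4) = (-26*(-35))*(-6 - 4) = 910*(-10) = -9100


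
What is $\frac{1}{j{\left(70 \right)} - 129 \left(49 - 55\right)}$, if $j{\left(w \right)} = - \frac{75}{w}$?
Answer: $\frac{14}{10821} \approx 0.0012938$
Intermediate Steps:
$\frac{1}{j{\left(70 \right)} - 129 \left(49 - 55\right)} = \frac{1}{- \frac{75}{70} - 129 \left(49 - 55\right)} = \frac{1}{\left(-75\right) \frac{1}{70} - -774} = \frac{1}{- \frac{15}{14} + 774} = \frac{1}{\frac{10821}{14}} = \frac{14}{10821}$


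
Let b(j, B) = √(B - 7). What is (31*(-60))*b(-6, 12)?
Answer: -1860*√5 ≈ -4159.1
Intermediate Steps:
b(j, B) = √(-7 + B)
(31*(-60))*b(-6, 12) = (31*(-60))*√(-7 + 12) = -1860*√5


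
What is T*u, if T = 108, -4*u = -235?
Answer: 6345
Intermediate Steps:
u = 235/4 (u = -¼*(-235) = 235/4 ≈ 58.750)
T*u = 108*(235/4) = 6345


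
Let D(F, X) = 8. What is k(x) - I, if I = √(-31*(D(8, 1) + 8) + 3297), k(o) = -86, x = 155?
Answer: -86 - √2801 ≈ -138.92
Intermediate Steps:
I = √2801 (I = √(-31*(8 + 8) + 3297) = √(-31*16 + 3297) = √(-496 + 3297) = √2801 ≈ 52.924)
k(x) - I = -86 - √2801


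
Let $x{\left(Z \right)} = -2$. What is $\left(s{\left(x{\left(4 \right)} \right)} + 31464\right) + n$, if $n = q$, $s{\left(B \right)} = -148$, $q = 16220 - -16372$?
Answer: $63908$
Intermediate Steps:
$q = 32592$ ($q = 16220 + 16372 = 32592$)
$n = 32592$
$\left(s{\left(x{\left(4 \right)} \right)} + 31464\right) + n = \left(-148 + 31464\right) + 32592 = 31316 + 32592 = 63908$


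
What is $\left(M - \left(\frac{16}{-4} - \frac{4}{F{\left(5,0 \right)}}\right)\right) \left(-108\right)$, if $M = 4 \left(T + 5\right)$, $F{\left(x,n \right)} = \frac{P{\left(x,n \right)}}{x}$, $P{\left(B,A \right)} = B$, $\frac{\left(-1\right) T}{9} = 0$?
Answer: $-3024$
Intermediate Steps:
$T = 0$ ($T = \left(-9\right) 0 = 0$)
$F{\left(x,n \right)} = 1$ ($F{\left(x,n \right)} = \frac{x}{x} = 1$)
$M = 20$ ($M = 4 \left(0 + 5\right) = 4 \cdot 5 = 20$)
$\left(M - \left(\frac{16}{-4} - \frac{4}{F{\left(5,0 \right)}}\right)\right) \left(-108\right) = \left(20 - \left(\frac{16}{-4} - \frac{4}{1}\right)\right) \left(-108\right) = \left(20 - \left(16 \left(- \frac{1}{4}\right) - 4\right)\right) \left(-108\right) = \left(20 - \left(-4 - 4\right)\right) \left(-108\right) = \left(20 - -8\right) \left(-108\right) = \left(20 + 8\right) \left(-108\right) = 28 \left(-108\right) = -3024$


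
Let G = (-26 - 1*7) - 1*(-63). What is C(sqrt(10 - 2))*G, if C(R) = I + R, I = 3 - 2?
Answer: 30 + 60*sqrt(2) ≈ 114.85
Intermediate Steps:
I = 1
C(R) = 1 + R
G = 30 (G = (-26 - 7) + 63 = -33 + 63 = 30)
C(sqrt(10 - 2))*G = (1 + sqrt(10 - 2))*30 = (1 + sqrt(8))*30 = (1 + 2*sqrt(2))*30 = 30 + 60*sqrt(2)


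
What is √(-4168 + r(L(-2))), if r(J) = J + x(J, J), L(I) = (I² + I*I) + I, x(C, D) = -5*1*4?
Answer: I*√4182 ≈ 64.668*I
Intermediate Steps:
x(C, D) = -20 (x(C, D) = -5*4 = -20)
L(I) = I + 2*I² (L(I) = (I² + I²) + I = 2*I² + I = I + 2*I²)
r(J) = -20 + J (r(J) = J - 20 = -20 + J)
√(-4168 + r(L(-2))) = √(-4168 + (-20 - 2*(1 + 2*(-2)))) = √(-4168 + (-20 - 2*(1 - 4))) = √(-4168 + (-20 - 2*(-3))) = √(-4168 + (-20 + 6)) = √(-4168 - 14) = √(-4182) = I*√4182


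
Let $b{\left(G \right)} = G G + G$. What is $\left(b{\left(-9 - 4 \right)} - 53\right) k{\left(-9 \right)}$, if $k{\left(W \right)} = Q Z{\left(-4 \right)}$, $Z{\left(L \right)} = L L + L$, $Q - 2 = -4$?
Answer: $-2472$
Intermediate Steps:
$Q = -2$ ($Q = 2 - 4 = -2$)
$Z{\left(L \right)} = L + L^{2}$ ($Z{\left(L \right)} = L^{2} + L = L + L^{2}$)
$k{\left(W \right)} = -24$ ($k{\left(W \right)} = - 2 \left(- 4 \left(1 - 4\right)\right) = - 2 \left(\left(-4\right) \left(-3\right)\right) = \left(-2\right) 12 = -24$)
$b{\left(G \right)} = G + G^{2}$ ($b{\left(G \right)} = G^{2} + G = G + G^{2}$)
$\left(b{\left(-9 - 4 \right)} - 53\right) k{\left(-9 \right)} = \left(\left(-9 - 4\right) \left(1 - 13\right) - 53\right) \left(-24\right) = \left(- 13 \left(1 - 13\right) - 53\right) \left(-24\right) = \left(\left(-13\right) \left(-12\right) - 53\right) \left(-24\right) = \left(156 - 53\right) \left(-24\right) = 103 \left(-24\right) = -2472$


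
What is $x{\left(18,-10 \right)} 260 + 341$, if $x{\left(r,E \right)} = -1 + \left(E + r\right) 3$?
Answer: $6321$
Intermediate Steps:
$x{\left(r,E \right)} = -1 + 3 E + 3 r$ ($x{\left(r,E \right)} = -1 + \left(3 E + 3 r\right) = -1 + 3 E + 3 r$)
$x{\left(18,-10 \right)} 260 + 341 = \left(-1 + 3 \left(-10\right) + 3 \cdot 18\right) 260 + 341 = \left(-1 - 30 + 54\right) 260 + 341 = 23 \cdot 260 + 341 = 5980 + 341 = 6321$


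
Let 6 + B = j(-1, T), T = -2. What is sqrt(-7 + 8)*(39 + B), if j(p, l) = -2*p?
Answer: 35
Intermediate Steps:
B = -4 (B = -6 - 2*(-1) = -6 + 2 = -4)
sqrt(-7 + 8)*(39 + B) = sqrt(-7 + 8)*(39 - 4) = sqrt(1)*35 = 1*35 = 35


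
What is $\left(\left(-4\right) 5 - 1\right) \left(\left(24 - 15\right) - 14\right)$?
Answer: $105$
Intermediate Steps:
$\left(\left(-4\right) 5 - 1\right) \left(\left(24 - 15\right) - 14\right) = \left(-20 - 1\right) \left(\left(24 - 15\right) - 14\right) = - 21 \left(9 - 14\right) = \left(-21\right) \left(-5\right) = 105$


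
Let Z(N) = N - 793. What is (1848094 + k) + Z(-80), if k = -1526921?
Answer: 320300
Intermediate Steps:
Z(N) = -793 + N
(1848094 + k) + Z(-80) = (1848094 - 1526921) + (-793 - 80) = 321173 - 873 = 320300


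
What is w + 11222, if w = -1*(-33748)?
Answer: 44970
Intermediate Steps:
w = 33748
w + 11222 = 33748 + 11222 = 44970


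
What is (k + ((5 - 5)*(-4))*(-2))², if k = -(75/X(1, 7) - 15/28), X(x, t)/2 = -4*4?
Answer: 416025/50176 ≈ 8.2913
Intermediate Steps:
X(x, t) = -32 (X(x, t) = 2*(-4*4) = 2*(-16) = -32)
k = 645/224 (k = -(75/(-32) - 15/28) = -(75*(-1/32) - 15*1/28) = -(-75/32 - 15/28) = -1*(-645/224) = 645/224 ≈ 2.8795)
(k + ((5 - 5)*(-4))*(-2))² = (645/224 + ((5 - 5)*(-4))*(-2))² = (645/224 + (0*(-4))*(-2))² = (645/224 + 0*(-2))² = (645/224 + 0)² = (645/224)² = 416025/50176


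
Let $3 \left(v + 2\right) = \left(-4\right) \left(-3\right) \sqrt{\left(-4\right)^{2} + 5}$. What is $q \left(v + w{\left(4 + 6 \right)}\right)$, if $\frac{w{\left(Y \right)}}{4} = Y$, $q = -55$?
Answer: $-2090 - 220 \sqrt{21} \approx -3098.2$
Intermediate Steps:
$w{\left(Y \right)} = 4 Y$
$v = -2 + 4 \sqrt{21}$ ($v = -2 + \frac{\left(-4\right) \left(-3\right) \sqrt{\left(-4\right)^{2} + 5}}{3} = -2 + \frac{12 \sqrt{16 + 5}}{3} = -2 + \frac{12 \sqrt{21}}{3} = -2 + 4 \sqrt{21} \approx 16.33$)
$q \left(v + w{\left(4 + 6 \right)}\right) = - 55 \left(\left(-2 + 4 \sqrt{21}\right) + 4 \left(4 + 6\right)\right) = - 55 \left(\left(-2 + 4 \sqrt{21}\right) + 4 \cdot 10\right) = - 55 \left(\left(-2 + 4 \sqrt{21}\right) + 40\right) = - 55 \left(38 + 4 \sqrt{21}\right) = -2090 - 220 \sqrt{21}$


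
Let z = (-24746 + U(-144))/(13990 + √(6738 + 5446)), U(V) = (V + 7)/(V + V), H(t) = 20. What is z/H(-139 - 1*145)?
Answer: -9970268689/112727759616 + 7126711*√3046/563638798080 ≈ -0.087748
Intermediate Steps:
U(V) = (7 + V)/(2*V) (U(V) = (7 + V)/((2*V)) = (7 + V)*(1/(2*V)) = (7 + V)/(2*V))
z = -7126711/(288*(13990 + 2*√3046)) (z = (-24746 + (½)*(7 - 144)/(-144))/(13990 + √(6738 + 5446)) = (-24746 + (½)*(-1/144)*(-137))/(13990 + √12184) = (-24746 + 137/288)/(13990 + 2*√3046) = -7126711/(288*(13990 + 2*√3046)) ≈ -1.7550)
z/H(-139 - 1*145) = (-49851343445/28181939904 + 7126711*√3046/28181939904)/20 = (-49851343445/28181939904 + 7126711*√3046/28181939904)*(1/20) = -9970268689/112727759616 + 7126711*√3046/563638798080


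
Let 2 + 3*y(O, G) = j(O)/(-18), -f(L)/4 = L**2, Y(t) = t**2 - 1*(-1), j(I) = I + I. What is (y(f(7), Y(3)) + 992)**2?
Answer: 726949444/729 ≈ 9.9719e+5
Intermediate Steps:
j(I) = 2*I
Y(t) = 1 + t**2 (Y(t) = t**2 + 1 = 1 + t**2)
f(L) = -4*L**2
y(O, G) = -2/3 - O/27 (y(O, G) = -2/3 + ((2*O)/(-18))/3 = -2/3 + ((2*O)*(-1/18))/3 = -2/3 + (-O/9)/3 = -2/3 - O/27)
(y(f(7), Y(3)) + 992)**2 = ((-2/3 - (-4)*7**2/27) + 992)**2 = ((-2/3 - (-4)*49/27) + 992)**2 = ((-2/3 - 1/27*(-196)) + 992)**2 = ((-2/3 + 196/27) + 992)**2 = (178/27 + 992)**2 = (26962/27)**2 = 726949444/729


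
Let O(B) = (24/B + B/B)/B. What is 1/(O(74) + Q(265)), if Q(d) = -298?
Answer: -2738/815875 ≈ -0.0033559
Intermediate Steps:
O(B) = (1 + 24/B)/B (O(B) = (24/B + 1)/B = (1 + 24/B)/B)
1/(O(74) + Q(265)) = 1/((24 + 74)/74² - 298) = 1/((1/5476)*98 - 298) = 1/(49/2738 - 298) = 1/(-815875/2738) = -2738/815875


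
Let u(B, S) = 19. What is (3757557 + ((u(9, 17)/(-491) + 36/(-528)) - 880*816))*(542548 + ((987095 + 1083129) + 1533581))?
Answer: 272269684275810047/21604 ≈ 1.2603e+13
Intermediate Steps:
(3757557 + ((u(9, 17)/(-491) + 36/(-528)) - 880*816))*(542548 + ((987095 + 1083129) + 1533581)) = (3757557 + ((19/(-491) + 36/(-528)) - 880*816))*(542548 + ((987095 + 1083129) + 1533581)) = (3757557 + ((19*(-1/491) + 36*(-1/528)) - 718080))*(542548 + (2070224 + 1533581)) = (3757557 + ((-19/491 - 3/44) - 718080))*(542548 + 3603805) = (3757557 + (-2309/21604 - 718080))*4146353 = (3757557 - 15513402629/21604)*4146353 = (65664858799/21604)*4146353 = 272269684275810047/21604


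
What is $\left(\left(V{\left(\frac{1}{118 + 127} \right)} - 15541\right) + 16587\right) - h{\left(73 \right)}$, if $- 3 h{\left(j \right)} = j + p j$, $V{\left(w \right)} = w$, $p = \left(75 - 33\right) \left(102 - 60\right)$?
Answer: $\frac{32335838}{735} \approx 43994.0$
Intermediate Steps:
$p = 1764$ ($p = 42 \cdot 42 = 1764$)
$h{\left(j \right)} = - \frac{1765 j}{3}$ ($h{\left(j \right)} = - \frac{j + 1764 j}{3} = - \frac{1765 j}{3}$)
$\left(\left(V{\left(\frac{1}{118 + 127} \right)} - 15541\right) + 16587\right) - h{\left(73 \right)} = \left(\left(\frac{1}{118 + 127} - 15541\right) + 16587\right) - \left(- \frac{1765}{3}\right) 73 = \left(\left(\frac{1}{245} - 15541\right) + 16587\right) - - \frac{128845}{3} = \left(\left(\frac{1}{245} - 15541\right) + 16587\right) + \frac{128845}{3} = \left(- \frac{3807544}{245} + 16587\right) + \frac{128845}{3} = \frac{256271}{245} + \frac{128845}{3} = \frac{32335838}{735}$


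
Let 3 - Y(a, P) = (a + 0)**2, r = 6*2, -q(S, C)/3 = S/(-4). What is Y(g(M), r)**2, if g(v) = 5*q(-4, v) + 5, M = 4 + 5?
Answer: 9409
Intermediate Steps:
q(S, C) = 3*S/4 (q(S, C) = -3*S/(-4) = -3*S*(-1)/4 = -(-3)*S/4 = 3*S/4)
M = 9
g(v) = -10 (g(v) = 5*((3/4)*(-4)) + 5 = 5*(-3) + 5 = -15 + 5 = -10)
r = 12
Y(a, P) = 3 - a**2 (Y(a, P) = 3 - (a + 0)**2 = 3 - a**2)
Y(g(M), r)**2 = (3 - 1*(-10)**2)**2 = (3 - 1*100)**2 = (3 - 100)**2 = (-97)**2 = 9409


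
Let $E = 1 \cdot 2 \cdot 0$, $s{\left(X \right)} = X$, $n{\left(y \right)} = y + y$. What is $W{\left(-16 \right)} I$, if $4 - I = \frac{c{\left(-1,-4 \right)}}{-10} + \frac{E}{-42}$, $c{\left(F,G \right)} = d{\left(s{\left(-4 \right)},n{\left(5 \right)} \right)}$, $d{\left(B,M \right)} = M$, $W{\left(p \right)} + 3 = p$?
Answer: $-95$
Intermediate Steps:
$W{\left(p \right)} = -3 + p$
$n{\left(y \right)} = 2 y$
$E = 0$ ($E = 2 \cdot 0 = 0$)
$c{\left(F,G \right)} = 10$ ($c{\left(F,G \right)} = 2 \cdot 5 = 10$)
$I = 5$ ($I = 4 - \left(\frac{10}{-10} + \frac{0}{-42}\right) = 4 - \left(10 \left(- \frac{1}{10}\right) + 0 \left(- \frac{1}{42}\right)\right) = 4 - \left(-1 + 0\right) = 4 - -1 = 4 + 1 = 5$)
$W{\left(-16 \right)} I = \left(-3 - 16\right) 5 = \left(-19\right) 5 = -95$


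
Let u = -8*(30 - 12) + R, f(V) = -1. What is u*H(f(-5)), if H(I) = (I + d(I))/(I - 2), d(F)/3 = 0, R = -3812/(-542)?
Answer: -37118/813 ≈ -45.656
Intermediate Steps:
R = 1906/271 (R = -3812*(-1/542) = 1906/271 ≈ 7.0332)
d(F) = 0 (d(F) = 3*0 = 0)
u = -37118/271 (u = -8*(30 - 12) + 1906/271 = -8*18 + 1906/271 = -144 + 1906/271 = -37118/271 ≈ -136.97)
H(I) = I/(-2 + I) (H(I) = (I + 0)/(I - 2) = I/(-2 + I))
u*H(f(-5)) = -(-37118)/(271*(-2 - 1)) = -(-37118)/(271*(-3)) = -(-37118)*(-1)/(271*3) = -37118/271*⅓ = -37118/813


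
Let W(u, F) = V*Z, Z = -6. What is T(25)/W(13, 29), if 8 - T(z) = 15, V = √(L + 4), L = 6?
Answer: 7*√10/60 ≈ 0.36893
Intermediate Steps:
V = √10 (V = √(6 + 4) = √10 ≈ 3.1623)
W(u, F) = -6*√10 (W(u, F) = √10*(-6) = -6*√10)
T(z) = -7 (T(z) = 8 - 1*15 = 8 - 15 = -7)
T(25)/W(13, 29) = -7*(-√10/60) = -(-7)*√10/60 = 7*√10/60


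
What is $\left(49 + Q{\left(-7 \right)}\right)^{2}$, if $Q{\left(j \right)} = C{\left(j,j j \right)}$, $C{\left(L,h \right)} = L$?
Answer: $1764$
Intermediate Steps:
$Q{\left(j \right)} = j$
$\left(49 + Q{\left(-7 \right)}\right)^{2} = \left(49 - 7\right)^{2} = 42^{2} = 1764$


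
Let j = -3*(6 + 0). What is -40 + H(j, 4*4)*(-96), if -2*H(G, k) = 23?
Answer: 1064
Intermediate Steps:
j = -18 (j = -3*6 = -18)
H(G, k) = -23/2 (H(G, k) = -1/2*23 = -23/2)
-40 + H(j, 4*4)*(-96) = -40 - 23/2*(-96) = -40 + 1104 = 1064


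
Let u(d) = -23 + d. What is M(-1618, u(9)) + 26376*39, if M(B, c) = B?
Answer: 1027046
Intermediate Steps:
M(-1618, u(9)) + 26376*39 = -1618 + 26376*39 = -1618 + 1028664 = 1027046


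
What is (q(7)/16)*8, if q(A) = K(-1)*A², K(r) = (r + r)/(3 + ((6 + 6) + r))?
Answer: -7/2 ≈ -3.5000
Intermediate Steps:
K(r) = 2*r/(15 + r) (K(r) = (2*r)/(3 + (12 + r)) = (2*r)/(15 + r) = 2*r/(15 + r))
q(A) = -A²/7 (q(A) = (2*(-1)/(15 - 1))*A² = (2*(-1)/14)*A² = (2*(-1)*(1/14))*A² = -A²/7)
(q(7)/16)*8 = ((-⅐*7²)/16)*8 = ((-⅐*49)/16)*8 = ((1/16)*(-7))*8 = -7/16*8 = -7/2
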